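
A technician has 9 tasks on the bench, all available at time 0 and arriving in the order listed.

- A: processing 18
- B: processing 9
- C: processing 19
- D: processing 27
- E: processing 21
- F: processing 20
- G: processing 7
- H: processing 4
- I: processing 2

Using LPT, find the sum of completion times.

LPT (decreasing processing time): D E F C A B G H I.
D: 0→27
E: 27→48
F: 48→68
C: 68→87
A: 87→105
B: 105→114
G: 114→121
H: 121→125
I: 125→127
Sum = 27+48+68+87+105+114+121+125+127 = 822.

822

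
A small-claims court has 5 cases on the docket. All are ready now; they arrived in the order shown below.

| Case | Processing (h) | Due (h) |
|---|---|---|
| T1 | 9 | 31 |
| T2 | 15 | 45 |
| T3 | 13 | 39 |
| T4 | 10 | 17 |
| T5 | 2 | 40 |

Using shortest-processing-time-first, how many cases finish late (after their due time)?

SPT (increasing processing time): T5 T1 T4 T3 T2.
T5: 0→2, due 40, tardiness 0
T1: 2→11, due 31, tardiness 0
T4: 11→21, due 17, tardiness 4
T3: 21→34, due 39, tardiness 0
T2: 34→49, due 45, tardiness 4
Late cases: 2.

2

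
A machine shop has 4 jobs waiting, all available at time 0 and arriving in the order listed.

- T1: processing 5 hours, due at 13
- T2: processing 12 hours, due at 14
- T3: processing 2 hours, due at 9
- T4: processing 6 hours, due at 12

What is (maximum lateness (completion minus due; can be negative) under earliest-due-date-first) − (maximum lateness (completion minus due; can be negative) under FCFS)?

EDD (increasing due date): T3 T4 T1 T2.
T3: 0→2, due 9, lateness -7
T4: 2→8, due 12, lateness -4
T1: 8→13, due 13, lateness 0
T2: 13→25, due 14, lateness 11
Maximum = 11.
FIFO (arrival order): T1 T2 T3 T4.
T1: 0→5, due 13, lateness -8
T2: 5→17, due 14, lateness 3
T3: 17→19, due 9, lateness 10
T4: 19→25, due 12, lateness 13
Maximum = 13.
Difference = 11 − 13 = -2.

-2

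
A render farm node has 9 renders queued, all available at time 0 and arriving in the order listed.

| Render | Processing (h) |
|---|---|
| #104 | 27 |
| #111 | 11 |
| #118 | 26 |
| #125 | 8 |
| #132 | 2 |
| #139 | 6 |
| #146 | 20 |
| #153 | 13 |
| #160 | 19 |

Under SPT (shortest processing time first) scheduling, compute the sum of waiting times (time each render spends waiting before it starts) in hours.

SPT (increasing processing time): #132 #139 #125 #111 #153 #160 #146 #118 #104.
#132: waits 0, runs 0→2
#139: waits 2, runs 2→8
#125: waits 8, runs 8→16
#111: waits 16, runs 16→27
#153: waits 27, runs 27→40
#160: waits 40, runs 40→59
#146: waits 59, runs 59→79
#118: waits 79, runs 79→105
#104: waits 105, runs 105→132
Sum = 0+2+8+16+27+40+59+79+105 = 336.

336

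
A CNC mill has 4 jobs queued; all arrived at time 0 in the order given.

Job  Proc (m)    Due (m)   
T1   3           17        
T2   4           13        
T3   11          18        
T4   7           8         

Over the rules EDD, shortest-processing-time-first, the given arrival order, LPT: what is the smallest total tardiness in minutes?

EDD (increasing due date): T4 T2 T1 T3.
T4: 0→7, due 8, tardiness 0
T2: 7→11, due 13, tardiness 0
T1: 11→14, due 17, tardiness 0
T3: 14→25, due 18, tardiness 7
Sum = 0+0+0+7 = 7.
SPT (increasing processing time): T1 T2 T4 T3.
T1: 0→3, due 17, tardiness 0
T2: 3→7, due 13, tardiness 0
T4: 7→14, due 8, tardiness 6
T3: 14→25, due 18, tardiness 7
Sum = 0+0+6+7 = 13.
FIFO (arrival order): T1 T2 T3 T4.
T1: 0→3, due 17, tardiness 0
T2: 3→7, due 13, tardiness 0
T3: 7→18, due 18, tardiness 0
T4: 18→25, due 8, tardiness 17
Sum = 0+0+0+17 = 17.
LPT (decreasing processing time): T3 T4 T2 T1.
T3: 0→11, due 18, tardiness 0
T4: 11→18, due 8, tardiness 10
T2: 18→22, due 13, tardiness 9
T1: 22→25, due 17, tardiness 8
Sum = 0+10+9+8 = 27.
EDD 7, SPT 13, FIFO 17, LPT 27 → minimum 7.

7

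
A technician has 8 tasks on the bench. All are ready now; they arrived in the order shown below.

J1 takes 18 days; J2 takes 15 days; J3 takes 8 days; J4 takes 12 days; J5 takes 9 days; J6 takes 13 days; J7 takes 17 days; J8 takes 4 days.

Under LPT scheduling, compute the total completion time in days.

513

LPT (decreasing processing time): J1 J7 J2 J6 J4 J5 J3 J8.
J1: 0→18
J7: 18→35
J2: 35→50
J6: 50→63
J4: 63→75
J5: 75→84
J3: 84→92
J8: 92→96
Sum = 18+35+50+63+75+84+92+96 = 513.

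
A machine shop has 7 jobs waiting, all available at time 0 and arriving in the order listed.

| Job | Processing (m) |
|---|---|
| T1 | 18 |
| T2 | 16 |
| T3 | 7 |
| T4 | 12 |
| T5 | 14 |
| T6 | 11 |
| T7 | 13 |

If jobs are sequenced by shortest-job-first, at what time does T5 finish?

SPT (increasing processing time): T3 T6 T4 T7 T5 T2 T1.
T3: 0→7
T6: 7→18
T4: 18→30
T7: 30→43
T5: 43→57

57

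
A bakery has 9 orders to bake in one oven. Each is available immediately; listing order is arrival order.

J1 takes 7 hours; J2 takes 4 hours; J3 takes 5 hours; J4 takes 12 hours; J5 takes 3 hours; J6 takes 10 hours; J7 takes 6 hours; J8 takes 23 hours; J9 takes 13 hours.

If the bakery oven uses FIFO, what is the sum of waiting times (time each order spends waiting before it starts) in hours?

FIFO (arrival order): J1 J2 J3 J4 J5 J6 J7 J8 J9.
J1: waits 0, runs 0→7
J2: waits 7, runs 7→11
J3: waits 11, runs 11→16
J4: waits 16, runs 16→28
J5: waits 28, runs 28→31
J6: waits 31, runs 31→41
J7: waits 41, runs 41→47
J8: waits 47, runs 47→70
J9: waits 70, runs 70→83
Sum = 0+7+11+16+28+31+41+47+70 = 251.

251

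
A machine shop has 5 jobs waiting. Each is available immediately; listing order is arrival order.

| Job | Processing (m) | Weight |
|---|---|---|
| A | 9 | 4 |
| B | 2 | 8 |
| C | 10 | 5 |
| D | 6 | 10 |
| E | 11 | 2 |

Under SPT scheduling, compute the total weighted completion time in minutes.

375

SPT (increasing processing time): B D A C E.
B: finishes 2, weight 8, w·C = 16
D: finishes 8, weight 10, w·C = 80
A: finishes 17, weight 4, w·C = 68
C: finishes 27, weight 5, w·C = 135
E: finishes 38, weight 2, w·C = 76
Sum = 16+80+68+135+76 = 375.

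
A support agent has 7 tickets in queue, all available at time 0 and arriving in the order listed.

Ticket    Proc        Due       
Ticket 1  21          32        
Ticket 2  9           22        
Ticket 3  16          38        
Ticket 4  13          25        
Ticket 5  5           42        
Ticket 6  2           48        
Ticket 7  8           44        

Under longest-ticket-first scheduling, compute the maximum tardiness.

LPT (decreasing processing time): Ticket 1 Ticket 3 Ticket 4 Ticket 2 Ticket 7 Ticket 5 Ticket 6.
Ticket 1: 0→21, due 32, tardiness 0
Ticket 3: 21→37, due 38, tardiness 0
Ticket 4: 37→50, due 25, tardiness 25
Ticket 2: 50→59, due 22, tardiness 37
Ticket 7: 59→67, due 44, tardiness 23
Ticket 5: 67→72, due 42, tardiness 30
Ticket 6: 72→74, due 48, tardiness 26
Maximum = 37.

37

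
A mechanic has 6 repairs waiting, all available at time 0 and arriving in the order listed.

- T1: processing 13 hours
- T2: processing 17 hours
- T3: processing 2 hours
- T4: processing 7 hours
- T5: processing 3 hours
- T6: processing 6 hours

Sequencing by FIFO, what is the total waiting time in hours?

156

FIFO (arrival order): T1 T2 T3 T4 T5 T6.
T1: waits 0, runs 0→13
T2: waits 13, runs 13→30
T3: waits 30, runs 30→32
T4: waits 32, runs 32→39
T5: waits 39, runs 39→42
T6: waits 42, runs 42→48
Sum = 0+13+30+32+39+42 = 156.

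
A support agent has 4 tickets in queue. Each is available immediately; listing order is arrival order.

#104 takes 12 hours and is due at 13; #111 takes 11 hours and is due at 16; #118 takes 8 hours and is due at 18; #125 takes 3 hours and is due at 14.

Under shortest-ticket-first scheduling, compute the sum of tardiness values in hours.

27

SPT (increasing processing time): #125 #118 #111 #104.
#125: 0→3, due 14, tardiness 0
#118: 3→11, due 18, tardiness 0
#111: 11→22, due 16, tardiness 6
#104: 22→34, due 13, tardiness 21
Sum = 0+0+6+21 = 27.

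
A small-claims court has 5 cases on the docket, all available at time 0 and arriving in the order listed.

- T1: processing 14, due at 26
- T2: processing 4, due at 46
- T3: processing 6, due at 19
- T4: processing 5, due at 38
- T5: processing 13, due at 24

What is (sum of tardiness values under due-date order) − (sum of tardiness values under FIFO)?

-16

EDD (increasing due date): T3 T5 T1 T4 T2.
T3: 0→6, due 19, tardiness 0
T5: 6→19, due 24, tardiness 0
T1: 19→33, due 26, tardiness 7
T4: 33→38, due 38, tardiness 0
T2: 38→42, due 46, tardiness 0
Sum = 0+0+7+0+0 = 7.
FIFO (arrival order): T1 T2 T3 T4 T5.
T1: 0→14, due 26, tardiness 0
T2: 14→18, due 46, tardiness 0
T3: 18→24, due 19, tardiness 5
T4: 24→29, due 38, tardiness 0
T5: 29→42, due 24, tardiness 18
Sum = 0+0+5+0+18 = 23.
Difference = 7 − 23 = -16.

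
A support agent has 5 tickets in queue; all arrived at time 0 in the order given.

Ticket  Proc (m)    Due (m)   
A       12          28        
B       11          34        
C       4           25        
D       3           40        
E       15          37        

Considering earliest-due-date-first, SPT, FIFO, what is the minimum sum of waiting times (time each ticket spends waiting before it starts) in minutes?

58

EDD (increasing due date): C A B E D.
C: waits 0, runs 0→4
A: waits 4, runs 4→16
B: waits 16, runs 16→27
E: waits 27, runs 27→42
D: waits 42, runs 42→45
Sum = 0+4+16+27+42 = 89.
SPT (increasing processing time): D C B A E.
D: waits 0, runs 0→3
C: waits 3, runs 3→7
B: waits 7, runs 7→18
A: waits 18, runs 18→30
E: waits 30, runs 30→45
Sum = 0+3+7+18+30 = 58.
FIFO (arrival order): A B C D E.
A: waits 0, runs 0→12
B: waits 12, runs 12→23
C: waits 23, runs 23→27
D: waits 27, runs 27→30
E: waits 30, runs 30→45
Sum = 0+12+23+27+30 = 92.
EDD 89, SPT 58, FIFO 92 → minimum 58.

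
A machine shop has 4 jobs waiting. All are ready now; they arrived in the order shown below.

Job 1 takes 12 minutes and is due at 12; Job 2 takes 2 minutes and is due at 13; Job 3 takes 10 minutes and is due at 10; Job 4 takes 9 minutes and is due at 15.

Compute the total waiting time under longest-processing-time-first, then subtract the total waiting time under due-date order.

9

LPT (decreasing processing time): Job 1 Job 3 Job 4 Job 2.
Job 1: waits 0, runs 0→12
Job 3: waits 12, runs 12→22
Job 4: waits 22, runs 22→31
Job 2: waits 31, runs 31→33
Sum = 0+12+22+31 = 65.
EDD (increasing due date): Job 3 Job 1 Job 2 Job 4.
Job 3: waits 0, runs 0→10
Job 1: waits 10, runs 10→22
Job 2: waits 22, runs 22→24
Job 4: waits 24, runs 24→33
Sum = 0+10+22+24 = 56.
Difference = 65 − 56 = 9.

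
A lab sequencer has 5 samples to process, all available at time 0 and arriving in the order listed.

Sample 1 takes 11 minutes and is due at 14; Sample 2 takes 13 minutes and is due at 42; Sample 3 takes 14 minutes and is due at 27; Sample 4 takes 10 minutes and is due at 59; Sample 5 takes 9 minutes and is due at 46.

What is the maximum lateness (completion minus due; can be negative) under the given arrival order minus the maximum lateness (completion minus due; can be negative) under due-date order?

10

FIFO (arrival order): Sample 1 Sample 2 Sample 3 Sample 4 Sample 5.
Sample 1: 0→11, due 14, lateness -3
Sample 2: 11→24, due 42, lateness -18
Sample 3: 24→38, due 27, lateness 11
Sample 4: 38→48, due 59, lateness -11
Sample 5: 48→57, due 46, lateness 11
Maximum = 11.
EDD (increasing due date): Sample 1 Sample 3 Sample 2 Sample 5 Sample 4.
Sample 1: 0→11, due 14, lateness -3
Sample 3: 11→25, due 27, lateness -2
Sample 2: 25→38, due 42, lateness -4
Sample 5: 38→47, due 46, lateness 1
Sample 4: 47→57, due 59, lateness -2
Maximum = 1.
Difference = 11 − 1 = 10.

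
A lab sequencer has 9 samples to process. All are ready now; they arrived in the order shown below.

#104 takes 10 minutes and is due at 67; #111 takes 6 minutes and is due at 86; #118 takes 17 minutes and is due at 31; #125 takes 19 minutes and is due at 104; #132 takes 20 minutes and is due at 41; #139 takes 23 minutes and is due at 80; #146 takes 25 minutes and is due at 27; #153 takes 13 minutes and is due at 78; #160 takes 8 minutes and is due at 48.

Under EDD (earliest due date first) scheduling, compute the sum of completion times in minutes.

EDD (increasing due date): #146 #118 #132 #160 #104 #153 #139 #111 #125.
#146: 0→25
#118: 25→42
#132: 42→62
#160: 62→70
#104: 70→80
#153: 80→93
#139: 93→116
#111: 116→122
#125: 122→141
Sum = 25+42+62+70+80+93+116+122+141 = 751.

751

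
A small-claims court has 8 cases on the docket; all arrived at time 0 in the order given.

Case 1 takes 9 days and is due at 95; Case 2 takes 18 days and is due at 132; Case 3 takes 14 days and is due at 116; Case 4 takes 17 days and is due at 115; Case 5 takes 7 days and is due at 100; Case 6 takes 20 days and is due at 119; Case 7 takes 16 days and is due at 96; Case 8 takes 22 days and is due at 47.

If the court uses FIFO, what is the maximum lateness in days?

76

FIFO (arrival order): Case 1 Case 2 Case 3 Case 4 Case 5 Case 6 Case 7 Case 8.
Case 1: 0→9, due 95, lateness -86
Case 2: 9→27, due 132, lateness -105
Case 3: 27→41, due 116, lateness -75
Case 4: 41→58, due 115, lateness -57
Case 5: 58→65, due 100, lateness -35
Case 6: 65→85, due 119, lateness -34
Case 7: 85→101, due 96, lateness 5
Case 8: 101→123, due 47, lateness 76
Maximum = 76.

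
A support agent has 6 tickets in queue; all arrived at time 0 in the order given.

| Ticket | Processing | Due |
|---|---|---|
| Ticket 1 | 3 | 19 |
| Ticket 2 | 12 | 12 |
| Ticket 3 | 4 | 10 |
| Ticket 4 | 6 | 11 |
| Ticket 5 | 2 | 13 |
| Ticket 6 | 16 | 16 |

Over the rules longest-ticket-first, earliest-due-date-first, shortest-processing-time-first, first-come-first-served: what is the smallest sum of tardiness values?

LPT (decreasing processing time): Ticket 6 Ticket 2 Ticket 4 Ticket 3 Ticket 1 Ticket 5.
Ticket 6: 0→16, due 16, tardiness 0
Ticket 2: 16→28, due 12, tardiness 16
Ticket 4: 28→34, due 11, tardiness 23
Ticket 3: 34→38, due 10, tardiness 28
Ticket 1: 38→41, due 19, tardiness 22
Ticket 5: 41→43, due 13, tardiness 30
Sum = 0+16+23+28+22+30 = 119.
EDD (increasing due date): Ticket 3 Ticket 4 Ticket 2 Ticket 5 Ticket 6 Ticket 1.
Ticket 3: 0→4, due 10, tardiness 0
Ticket 4: 4→10, due 11, tardiness 0
Ticket 2: 10→22, due 12, tardiness 10
Ticket 5: 22→24, due 13, tardiness 11
Ticket 6: 24→40, due 16, tardiness 24
Ticket 1: 40→43, due 19, tardiness 24
Sum = 0+0+10+11+24+24 = 69.
SPT (increasing processing time): Ticket 5 Ticket 1 Ticket 3 Ticket 4 Ticket 2 Ticket 6.
Ticket 5: 0→2, due 13, tardiness 0
Ticket 1: 2→5, due 19, tardiness 0
Ticket 3: 5→9, due 10, tardiness 0
Ticket 4: 9→15, due 11, tardiness 4
Ticket 2: 15→27, due 12, tardiness 15
Ticket 6: 27→43, due 16, tardiness 27
Sum = 0+0+0+4+15+27 = 46.
FIFO (arrival order): Ticket 1 Ticket 2 Ticket 3 Ticket 4 Ticket 5 Ticket 6.
Ticket 1: 0→3, due 19, tardiness 0
Ticket 2: 3→15, due 12, tardiness 3
Ticket 3: 15→19, due 10, tardiness 9
Ticket 4: 19→25, due 11, tardiness 14
Ticket 5: 25→27, due 13, tardiness 14
Ticket 6: 27→43, due 16, tardiness 27
Sum = 0+3+9+14+14+27 = 67.
LPT 119, EDD 69, SPT 46, FIFO 67 → minimum 46.

46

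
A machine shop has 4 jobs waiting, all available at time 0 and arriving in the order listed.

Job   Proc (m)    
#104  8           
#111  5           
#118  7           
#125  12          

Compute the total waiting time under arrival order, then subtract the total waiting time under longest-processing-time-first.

FIFO (arrival order): #104 #111 #118 #125.
#104: waits 0, runs 0→8
#111: waits 8, runs 8→13
#118: waits 13, runs 13→20
#125: waits 20, runs 20→32
Sum = 0+8+13+20 = 41.
LPT (decreasing processing time): #125 #104 #118 #111.
#125: waits 0, runs 0→12
#104: waits 12, runs 12→20
#118: waits 20, runs 20→27
#111: waits 27, runs 27→32
Sum = 0+12+20+27 = 59.
Difference = 41 − 59 = -18.

-18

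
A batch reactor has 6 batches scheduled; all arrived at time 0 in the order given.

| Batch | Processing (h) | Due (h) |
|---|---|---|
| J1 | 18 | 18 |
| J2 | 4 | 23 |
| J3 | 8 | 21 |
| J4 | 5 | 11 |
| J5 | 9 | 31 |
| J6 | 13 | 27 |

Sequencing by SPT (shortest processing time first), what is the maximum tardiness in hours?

SPT (increasing processing time): J2 J4 J3 J5 J6 J1.
J2: 0→4, due 23, tardiness 0
J4: 4→9, due 11, tardiness 0
J3: 9→17, due 21, tardiness 0
J5: 17→26, due 31, tardiness 0
J6: 26→39, due 27, tardiness 12
J1: 39→57, due 18, tardiness 39
Maximum = 39.

39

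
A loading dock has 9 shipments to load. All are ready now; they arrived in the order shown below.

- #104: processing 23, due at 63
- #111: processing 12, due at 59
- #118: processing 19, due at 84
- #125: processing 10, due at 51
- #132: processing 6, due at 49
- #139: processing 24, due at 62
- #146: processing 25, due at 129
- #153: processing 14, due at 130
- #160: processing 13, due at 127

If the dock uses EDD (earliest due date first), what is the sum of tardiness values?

41

EDD (increasing due date): #132 #125 #111 #139 #104 #118 #160 #146 #153.
#132: 0→6, due 49, tardiness 0
#125: 6→16, due 51, tardiness 0
#111: 16→28, due 59, tardiness 0
#139: 28→52, due 62, tardiness 0
#104: 52→75, due 63, tardiness 12
#118: 75→94, due 84, tardiness 10
#160: 94→107, due 127, tardiness 0
#146: 107→132, due 129, tardiness 3
#153: 132→146, due 130, tardiness 16
Sum = 0+0+0+0+12+10+0+3+16 = 41.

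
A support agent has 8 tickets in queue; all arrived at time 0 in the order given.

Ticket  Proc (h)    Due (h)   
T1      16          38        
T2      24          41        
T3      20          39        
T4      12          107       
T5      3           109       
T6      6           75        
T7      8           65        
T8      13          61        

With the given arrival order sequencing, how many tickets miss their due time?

FIFO (arrival order): T1 T2 T3 T4 T5 T6 T7 T8.
T1: 0→16, due 38, tardiness 0
T2: 16→40, due 41, tardiness 0
T3: 40→60, due 39, tardiness 21
T4: 60→72, due 107, tardiness 0
T5: 72→75, due 109, tardiness 0
T6: 75→81, due 75, tardiness 6
T7: 81→89, due 65, tardiness 24
T8: 89→102, due 61, tardiness 41
Late tickets: 4.

4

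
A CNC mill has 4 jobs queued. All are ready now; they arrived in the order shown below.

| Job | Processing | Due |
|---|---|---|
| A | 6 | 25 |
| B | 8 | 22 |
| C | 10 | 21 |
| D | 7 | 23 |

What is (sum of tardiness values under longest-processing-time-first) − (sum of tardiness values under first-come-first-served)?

LPT (decreasing processing time): C B D A.
C: 0→10, due 21, tardiness 0
B: 10→18, due 22, tardiness 0
D: 18→25, due 23, tardiness 2
A: 25→31, due 25, tardiness 6
Sum = 0+0+2+6 = 8.
FIFO (arrival order): A B C D.
A: 0→6, due 25, tardiness 0
B: 6→14, due 22, tardiness 0
C: 14→24, due 21, tardiness 3
D: 24→31, due 23, tardiness 8
Sum = 0+0+3+8 = 11.
Difference = 8 − 11 = -3.

-3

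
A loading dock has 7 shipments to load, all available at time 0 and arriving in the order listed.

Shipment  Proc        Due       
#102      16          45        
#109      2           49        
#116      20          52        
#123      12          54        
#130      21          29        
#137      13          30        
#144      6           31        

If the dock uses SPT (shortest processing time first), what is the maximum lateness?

61

SPT (increasing processing time): #109 #144 #123 #137 #102 #116 #130.
#109: 0→2, due 49, lateness -47
#144: 2→8, due 31, lateness -23
#123: 8→20, due 54, lateness -34
#137: 20→33, due 30, lateness 3
#102: 33→49, due 45, lateness 4
#116: 49→69, due 52, lateness 17
#130: 69→90, due 29, lateness 61
Maximum = 61.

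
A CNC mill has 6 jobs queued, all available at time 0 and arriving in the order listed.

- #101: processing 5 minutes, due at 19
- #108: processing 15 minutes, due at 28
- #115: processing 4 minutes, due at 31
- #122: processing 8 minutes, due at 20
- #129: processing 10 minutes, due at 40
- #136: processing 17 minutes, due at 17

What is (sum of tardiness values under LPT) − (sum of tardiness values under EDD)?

LPT (decreasing processing time): #136 #108 #129 #122 #101 #115.
#136: 0→17, due 17, tardiness 0
#108: 17→32, due 28, tardiness 4
#129: 32→42, due 40, tardiness 2
#122: 42→50, due 20, tardiness 30
#101: 50→55, due 19, tardiness 36
#115: 55→59, due 31, tardiness 28
Sum = 0+4+2+30+36+28 = 100.
EDD (increasing due date): #136 #101 #122 #108 #115 #129.
#136: 0→17, due 17, tardiness 0
#101: 17→22, due 19, tardiness 3
#122: 22→30, due 20, tardiness 10
#108: 30→45, due 28, tardiness 17
#115: 45→49, due 31, tardiness 18
#129: 49→59, due 40, tardiness 19
Sum = 0+3+10+17+18+19 = 67.
Difference = 100 − 67 = 33.

33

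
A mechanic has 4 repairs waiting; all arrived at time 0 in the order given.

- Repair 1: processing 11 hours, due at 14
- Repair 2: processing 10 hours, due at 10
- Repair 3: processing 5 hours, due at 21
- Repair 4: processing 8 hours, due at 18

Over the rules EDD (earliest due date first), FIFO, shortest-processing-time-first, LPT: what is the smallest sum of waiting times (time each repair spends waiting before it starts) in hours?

41

EDD (increasing due date): Repair 2 Repair 1 Repair 4 Repair 3.
Repair 2: waits 0, runs 0→10
Repair 1: waits 10, runs 10→21
Repair 4: waits 21, runs 21→29
Repair 3: waits 29, runs 29→34
Sum = 0+10+21+29 = 60.
FIFO (arrival order): Repair 1 Repair 2 Repair 3 Repair 4.
Repair 1: waits 0, runs 0→11
Repair 2: waits 11, runs 11→21
Repair 3: waits 21, runs 21→26
Repair 4: waits 26, runs 26→34
Sum = 0+11+21+26 = 58.
SPT (increasing processing time): Repair 3 Repair 4 Repair 2 Repair 1.
Repair 3: waits 0, runs 0→5
Repair 4: waits 5, runs 5→13
Repair 2: waits 13, runs 13→23
Repair 1: waits 23, runs 23→34
Sum = 0+5+13+23 = 41.
LPT (decreasing processing time): Repair 1 Repair 2 Repair 4 Repair 3.
Repair 1: waits 0, runs 0→11
Repair 2: waits 11, runs 11→21
Repair 4: waits 21, runs 21→29
Repair 3: waits 29, runs 29→34
Sum = 0+11+21+29 = 61.
EDD 60, FIFO 58, SPT 41, LPT 61 → minimum 41.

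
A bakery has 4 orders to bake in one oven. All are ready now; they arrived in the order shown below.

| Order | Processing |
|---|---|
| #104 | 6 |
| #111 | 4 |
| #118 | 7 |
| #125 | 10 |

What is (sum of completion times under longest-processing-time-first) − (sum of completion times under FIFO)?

LPT (decreasing processing time): #125 #118 #104 #111.
#125: 0→10
#118: 10→17
#104: 17→23
#111: 23→27
Sum = 10+17+23+27 = 77.
FIFO (arrival order): #104 #111 #118 #125.
#104: 0→6
#111: 6→10
#118: 10→17
#125: 17→27
Sum = 6+10+17+27 = 60.
Difference = 77 − 60 = 17.

17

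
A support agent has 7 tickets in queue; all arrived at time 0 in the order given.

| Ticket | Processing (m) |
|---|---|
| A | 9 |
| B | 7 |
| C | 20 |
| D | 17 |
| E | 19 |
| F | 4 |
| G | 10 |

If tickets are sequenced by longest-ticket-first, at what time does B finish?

LPT (decreasing processing time): C E D G A B F.
C: 0→20
E: 20→39
D: 39→56
G: 56→66
A: 66→75
B: 75→82

82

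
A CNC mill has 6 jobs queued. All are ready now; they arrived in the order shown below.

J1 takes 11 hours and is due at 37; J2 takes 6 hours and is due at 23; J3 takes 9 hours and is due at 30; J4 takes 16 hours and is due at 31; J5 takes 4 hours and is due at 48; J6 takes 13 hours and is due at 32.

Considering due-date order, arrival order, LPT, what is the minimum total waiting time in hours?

142

EDD (increasing due date): J2 J3 J4 J6 J1 J5.
J2: waits 0, runs 0→6
J3: waits 6, runs 6→15
J4: waits 15, runs 15→31
J6: waits 31, runs 31→44
J1: waits 44, runs 44→55
J5: waits 55, runs 55→59
Sum = 0+6+15+31+44+55 = 151.
FIFO (arrival order): J1 J2 J3 J4 J5 J6.
J1: waits 0, runs 0→11
J2: waits 11, runs 11→17
J3: waits 17, runs 17→26
J4: waits 26, runs 26→42
J5: waits 42, runs 42→46
J6: waits 46, runs 46→59
Sum = 0+11+17+26+42+46 = 142.
LPT (decreasing processing time): J4 J6 J1 J3 J2 J5.
J4: waits 0, runs 0→16
J6: waits 16, runs 16→29
J1: waits 29, runs 29→40
J3: waits 40, runs 40→49
J2: waits 49, runs 49→55
J5: waits 55, runs 55→59
Sum = 0+16+29+40+49+55 = 189.
EDD 151, FIFO 142, LPT 189 → minimum 142.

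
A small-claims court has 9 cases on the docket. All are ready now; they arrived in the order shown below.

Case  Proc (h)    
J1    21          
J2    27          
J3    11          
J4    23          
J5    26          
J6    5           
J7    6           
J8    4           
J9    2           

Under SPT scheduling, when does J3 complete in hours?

28

SPT (increasing processing time): J9 J8 J6 J7 J3 J1 J4 J5 J2.
J9: 0→2
J8: 2→6
J6: 6→11
J7: 11→17
J3: 17→28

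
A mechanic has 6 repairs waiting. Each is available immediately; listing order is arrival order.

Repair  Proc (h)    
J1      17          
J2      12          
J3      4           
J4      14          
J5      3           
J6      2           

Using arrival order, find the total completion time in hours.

228

FIFO (arrival order): J1 J2 J3 J4 J5 J6.
J1: 0→17
J2: 17→29
J3: 29→33
J4: 33→47
J5: 47→50
J6: 50→52
Sum = 17+29+33+47+50+52 = 228.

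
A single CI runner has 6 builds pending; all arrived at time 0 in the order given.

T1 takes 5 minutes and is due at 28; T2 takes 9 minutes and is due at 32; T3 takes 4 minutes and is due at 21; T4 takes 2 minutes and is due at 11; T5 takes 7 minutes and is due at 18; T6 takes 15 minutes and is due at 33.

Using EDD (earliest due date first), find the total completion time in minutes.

111

EDD (increasing due date): T4 T5 T3 T1 T2 T6.
T4: 0→2
T5: 2→9
T3: 9→13
T1: 13→18
T2: 18→27
T6: 27→42
Sum = 2+9+13+18+27+42 = 111.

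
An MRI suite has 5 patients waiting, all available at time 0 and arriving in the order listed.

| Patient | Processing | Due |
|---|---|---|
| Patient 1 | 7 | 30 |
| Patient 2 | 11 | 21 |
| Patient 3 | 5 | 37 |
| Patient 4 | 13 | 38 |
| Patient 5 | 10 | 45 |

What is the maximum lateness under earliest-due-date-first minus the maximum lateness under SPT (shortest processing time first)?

-11

EDD (increasing due date): Patient 2 Patient 1 Patient 3 Patient 4 Patient 5.
Patient 2: 0→11, due 21, lateness -10
Patient 1: 11→18, due 30, lateness -12
Patient 3: 18→23, due 37, lateness -14
Patient 4: 23→36, due 38, lateness -2
Patient 5: 36→46, due 45, lateness 1
Maximum = 1.
SPT (increasing processing time): Patient 3 Patient 1 Patient 5 Patient 2 Patient 4.
Patient 3: 0→5, due 37, lateness -32
Patient 1: 5→12, due 30, lateness -18
Patient 5: 12→22, due 45, lateness -23
Patient 2: 22→33, due 21, lateness 12
Patient 4: 33→46, due 38, lateness 8
Maximum = 12.
Difference = 1 − 12 = -11.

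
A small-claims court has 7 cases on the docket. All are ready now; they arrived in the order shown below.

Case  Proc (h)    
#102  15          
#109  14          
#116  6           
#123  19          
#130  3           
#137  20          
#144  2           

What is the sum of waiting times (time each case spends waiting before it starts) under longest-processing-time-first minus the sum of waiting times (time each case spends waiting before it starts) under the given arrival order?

65

LPT (decreasing processing time): #137 #123 #102 #109 #116 #130 #144.
#137: waits 0, runs 0→20
#123: waits 20, runs 20→39
#102: waits 39, runs 39→54
#109: waits 54, runs 54→68
#116: waits 68, runs 68→74
#130: waits 74, runs 74→77
#144: waits 77, runs 77→79
Sum = 0+20+39+54+68+74+77 = 332.
FIFO (arrival order): #102 #109 #116 #123 #130 #137 #144.
#102: waits 0, runs 0→15
#109: waits 15, runs 15→29
#116: waits 29, runs 29→35
#123: waits 35, runs 35→54
#130: waits 54, runs 54→57
#137: waits 57, runs 57→77
#144: waits 77, runs 77→79
Sum = 0+15+29+35+54+57+77 = 267.
Difference = 332 − 267 = 65.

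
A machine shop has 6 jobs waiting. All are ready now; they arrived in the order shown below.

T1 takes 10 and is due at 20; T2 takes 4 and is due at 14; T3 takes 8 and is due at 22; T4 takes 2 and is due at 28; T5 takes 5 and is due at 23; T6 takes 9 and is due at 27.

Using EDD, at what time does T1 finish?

EDD (increasing due date): T2 T1 T3 T5 T6 T4.
T2: 0→4
T1: 4→14

14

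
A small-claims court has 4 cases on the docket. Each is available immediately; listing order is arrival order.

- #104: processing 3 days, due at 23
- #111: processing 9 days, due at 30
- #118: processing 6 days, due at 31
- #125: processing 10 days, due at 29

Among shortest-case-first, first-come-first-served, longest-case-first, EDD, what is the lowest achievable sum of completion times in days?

SPT (increasing processing time): #104 #118 #111 #125.
#104: 0→3
#118: 3→9
#111: 9→18
#125: 18→28
Sum = 3+9+18+28 = 58.
FIFO (arrival order): #104 #111 #118 #125.
#104: 0→3
#111: 3→12
#118: 12→18
#125: 18→28
Sum = 3+12+18+28 = 61.
LPT (decreasing processing time): #125 #111 #118 #104.
#125: 0→10
#111: 10→19
#118: 19→25
#104: 25→28
Sum = 10+19+25+28 = 82.
EDD (increasing due date): #104 #125 #111 #118.
#104: 0→3
#125: 3→13
#111: 13→22
#118: 22→28
Sum = 3+13+22+28 = 66.
SPT 58, FIFO 61, LPT 82, EDD 66 → minimum 58.

58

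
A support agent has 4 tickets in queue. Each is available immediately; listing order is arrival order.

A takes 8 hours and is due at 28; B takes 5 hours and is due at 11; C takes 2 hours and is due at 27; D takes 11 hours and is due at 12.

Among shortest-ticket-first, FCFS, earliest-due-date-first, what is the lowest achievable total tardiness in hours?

4

SPT (increasing processing time): C B A D.
C: 0→2, due 27, tardiness 0
B: 2→7, due 11, tardiness 0
A: 7→15, due 28, tardiness 0
D: 15→26, due 12, tardiness 14
Sum = 0+0+0+14 = 14.
FIFO (arrival order): A B C D.
A: 0→8, due 28, tardiness 0
B: 8→13, due 11, tardiness 2
C: 13→15, due 27, tardiness 0
D: 15→26, due 12, tardiness 14
Sum = 0+2+0+14 = 16.
EDD (increasing due date): B D C A.
B: 0→5, due 11, tardiness 0
D: 5→16, due 12, tardiness 4
C: 16→18, due 27, tardiness 0
A: 18→26, due 28, tardiness 0
Sum = 0+4+0+0 = 4.
SPT 14, FIFO 16, EDD 4 → minimum 4.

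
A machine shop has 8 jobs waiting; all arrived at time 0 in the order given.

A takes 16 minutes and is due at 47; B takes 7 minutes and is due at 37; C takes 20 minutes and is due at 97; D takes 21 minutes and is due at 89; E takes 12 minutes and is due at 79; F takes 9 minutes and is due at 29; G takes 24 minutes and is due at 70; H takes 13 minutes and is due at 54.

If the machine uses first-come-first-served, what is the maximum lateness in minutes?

68

FIFO (arrival order): A B C D E F G H.
A: 0→16, due 47, lateness -31
B: 16→23, due 37, lateness -14
C: 23→43, due 97, lateness -54
D: 43→64, due 89, lateness -25
E: 64→76, due 79, lateness -3
F: 76→85, due 29, lateness 56
G: 85→109, due 70, lateness 39
H: 109→122, due 54, lateness 68
Maximum = 68.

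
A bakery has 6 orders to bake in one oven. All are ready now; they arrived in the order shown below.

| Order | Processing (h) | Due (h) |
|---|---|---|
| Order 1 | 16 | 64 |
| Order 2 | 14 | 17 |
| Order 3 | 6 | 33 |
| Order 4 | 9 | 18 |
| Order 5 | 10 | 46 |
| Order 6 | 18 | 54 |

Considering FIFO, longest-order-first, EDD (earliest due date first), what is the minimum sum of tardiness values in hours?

17

FIFO (arrival order): Order 1 Order 2 Order 3 Order 4 Order 5 Order 6.
Order 1: 0→16, due 64, tardiness 0
Order 2: 16→30, due 17, tardiness 13
Order 3: 30→36, due 33, tardiness 3
Order 4: 36→45, due 18, tardiness 27
Order 5: 45→55, due 46, tardiness 9
Order 6: 55→73, due 54, tardiness 19
Sum = 0+13+3+27+9+19 = 71.
LPT (decreasing processing time): Order 6 Order 1 Order 2 Order 5 Order 4 Order 3.
Order 6: 0→18, due 54, tardiness 0
Order 1: 18→34, due 64, tardiness 0
Order 2: 34→48, due 17, tardiness 31
Order 5: 48→58, due 46, tardiness 12
Order 4: 58→67, due 18, tardiness 49
Order 3: 67→73, due 33, tardiness 40
Sum = 0+0+31+12+49+40 = 132.
EDD (increasing due date): Order 2 Order 4 Order 3 Order 5 Order 6 Order 1.
Order 2: 0→14, due 17, tardiness 0
Order 4: 14→23, due 18, tardiness 5
Order 3: 23→29, due 33, tardiness 0
Order 5: 29→39, due 46, tardiness 0
Order 6: 39→57, due 54, tardiness 3
Order 1: 57→73, due 64, tardiness 9
Sum = 0+5+0+0+3+9 = 17.
FIFO 71, LPT 132, EDD 17 → minimum 17.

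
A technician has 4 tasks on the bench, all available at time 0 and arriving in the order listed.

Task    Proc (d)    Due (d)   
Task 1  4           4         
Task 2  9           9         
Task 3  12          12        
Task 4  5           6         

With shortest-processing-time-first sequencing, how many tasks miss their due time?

3

SPT (increasing processing time): Task 1 Task 4 Task 2 Task 3.
Task 1: 0→4, due 4, tardiness 0
Task 4: 4→9, due 6, tardiness 3
Task 2: 9→18, due 9, tardiness 9
Task 3: 18→30, due 12, tardiness 18
Late tasks: 3.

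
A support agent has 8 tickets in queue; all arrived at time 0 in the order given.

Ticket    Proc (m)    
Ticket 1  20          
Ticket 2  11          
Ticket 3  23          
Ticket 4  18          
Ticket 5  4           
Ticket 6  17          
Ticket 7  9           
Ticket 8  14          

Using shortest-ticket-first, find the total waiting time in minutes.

SPT (increasing processing time): Ticket 5 Ticket 7 Ticket 2 Ticket 8 Ticket 6 Ticket 4 Ticket 1 Ticket 3.
Ticket 5: waits 0, runs 0→4
Ticket 7: waits 4, runs 4→13
Ticket 2: waits 13, runs 13→24
Ticket 8: waits 24, runs 24→38
Ticket 6: waits 38, runs 38→55
Ticket 4: waits 55, runs 55→73
Ticket 1: waits 73, runs 73→93
Ticket 3: waits 93, runs 93→116
Sum = 0+4+13+24+38+55+73+93 = 300.

300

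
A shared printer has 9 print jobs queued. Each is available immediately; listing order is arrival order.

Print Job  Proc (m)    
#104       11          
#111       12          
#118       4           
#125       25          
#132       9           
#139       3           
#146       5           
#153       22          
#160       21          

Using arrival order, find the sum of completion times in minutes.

FIFO (arrival order): #104 #111 #118 #125 #132 #139 #146 #153 #160.
#104: 0→11
#111: 11→23
#118: 23→27
#125: 27→52
#132: 52→61
#139: 61→64
#146: 64→69
#153: 69→91
#160: 91→112
Sum = 11+23+27+52+61+64+69+91+112 = 510.

510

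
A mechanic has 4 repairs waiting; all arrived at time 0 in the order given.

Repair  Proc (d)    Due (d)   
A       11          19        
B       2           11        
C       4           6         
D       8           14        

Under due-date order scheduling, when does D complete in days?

EDD (increasing due date): C B D A.
C: 0→4
B: 4→6
D: 6→14

14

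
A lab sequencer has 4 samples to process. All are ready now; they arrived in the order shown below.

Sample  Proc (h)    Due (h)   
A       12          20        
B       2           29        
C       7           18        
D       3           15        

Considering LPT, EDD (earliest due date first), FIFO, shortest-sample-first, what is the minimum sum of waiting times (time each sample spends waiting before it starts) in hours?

19

LPT (decreasing processing time): A C D B.
A: waits 0, runs 0→12
C: waits 12, runs 12→19
D: waits 19, runs 19→22
B: waits 22, runs 22→24
Sum = 0+12+19+22 = 53.
EDD (increasing due date): D C A B.
D: waits 0, runs 0→3
C: waits 3, runs 3→10
A: waits 10, runs 10→22
B: waits 22, runs 22→24
Sum = 0+3+10+22 = 35.
FIFO (arrival order): A B C D.
A: waits 0, runs 0→12
B: waits 12, runs 12→14
C: waits 14, runs 14→21
D: waits 21, runs 21→24
Sum = 0+12+14+21 = 47.
SPT (increasing processing time): B D C A.
B: waits 0, runs 0→2
D: waits 2, runs 2→5
C: waits 5, runs 5→12
A: waits 12, runs 12→24
Sum = 0+2+5+12 = 19.
LPT 53, EDD 35, FIFO 47, SPT 19 → minimum 19.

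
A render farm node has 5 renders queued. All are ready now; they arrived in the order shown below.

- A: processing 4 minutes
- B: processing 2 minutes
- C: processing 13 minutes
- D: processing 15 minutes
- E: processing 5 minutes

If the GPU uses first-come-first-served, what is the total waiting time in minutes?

FIFO (arrival order): A B C D E.
A: waits 0, runs 0→4
B: waits 4, runs 4→6
C: waits 6, runs 6→19
D: waits 19, runs 19→34
E: waits 34, runs 34→39
Sum = 0+4+6+19+34 = 63.

63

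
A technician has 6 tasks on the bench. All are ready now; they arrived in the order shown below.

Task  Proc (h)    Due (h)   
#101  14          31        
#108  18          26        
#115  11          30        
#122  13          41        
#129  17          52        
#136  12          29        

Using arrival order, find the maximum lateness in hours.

56

FIFO (arrival order): #101 #108 #115 #122 #129 #136.
#101: 0→14, due 31, lateness -17
#108: 14→32, due 26, lateness 6
#115: 32→43, due 30, lateness 13
#122: 43→56, due 41, lateness 15
#129: 56→73, due 52, lateness 21
#136: 73→85, due 29, lateness 56
Maximum = 56.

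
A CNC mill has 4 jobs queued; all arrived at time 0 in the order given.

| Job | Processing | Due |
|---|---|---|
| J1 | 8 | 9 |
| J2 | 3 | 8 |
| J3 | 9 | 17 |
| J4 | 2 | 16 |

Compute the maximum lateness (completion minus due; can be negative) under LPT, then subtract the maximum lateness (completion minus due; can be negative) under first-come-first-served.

6

LPT (decreasing processing time): J3 J1 J2 J4.
J3: 0→9, due 17, lateness -8
J1: 9→17, due 9, lateness 8
J2: 17→20, due 8, lateness 12
J4: 20→22, due 16, lateness 6
Maximum = 12.
FIFO (arrival order): J1 J2 J3 J4.
J1: 0→8, due 9, lateness -1
J2: 8→11, due 8, lateness 3
J3: 11→20, due 17, lateness 3
J4: 20→22, due 16, lateness 6
Maximum = 6.
Difference = 12 − 6 = 6.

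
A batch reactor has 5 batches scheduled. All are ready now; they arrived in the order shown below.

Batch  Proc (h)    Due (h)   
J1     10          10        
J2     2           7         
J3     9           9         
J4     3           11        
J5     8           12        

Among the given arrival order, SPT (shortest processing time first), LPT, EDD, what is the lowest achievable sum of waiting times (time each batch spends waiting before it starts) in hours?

42

FIFO (arrival order): J1 J2 J3 J4 J5.
J1: waits 0, runs 0→10
J2: waits 10, runs 10→12
J3: waits 12, runs 12→21
J4: waits 21, runs 21→24
J5: waits 24, runs 24→32
Sum = 0+10+12+21+24 = 67.
SPT (increasing processing time): J2 J4 J5 J3 J1.
J2: waits 0, runs 0→2
J4: waits 2, runs 2→5
J5: waits 5, runs 5→13
J3: waits 13, runs 13→22
J1: waits 22, runs 22→32
Sum = 0+2+5+13+22 = 42.
LPT (decreasing processing time): J1 J3 J5 J4 J2.
J1: waits 0, runs 0→10
J3: waits 10, runs 10→19
J5: waits 19, runs 19→27
J4: waits 27, runs 27→30
J2: waits 30, runs 30→32
Sum = 0+10+19+27+30 = 86.
EDD (increasing due date): J2 J3 J1 J4 J5.
J2: waits 0, runs 0→2
J3: waits 2, runs 2→11
J1: waits 11, runs 11→21
J4: waits 21, runs 21→24
J5: waits 24, runs 24→32
Sum = 0+2+11+21+24 = 58.
FIFO 67, SPT 42, LPT 86, EDD 58 → minimum 42.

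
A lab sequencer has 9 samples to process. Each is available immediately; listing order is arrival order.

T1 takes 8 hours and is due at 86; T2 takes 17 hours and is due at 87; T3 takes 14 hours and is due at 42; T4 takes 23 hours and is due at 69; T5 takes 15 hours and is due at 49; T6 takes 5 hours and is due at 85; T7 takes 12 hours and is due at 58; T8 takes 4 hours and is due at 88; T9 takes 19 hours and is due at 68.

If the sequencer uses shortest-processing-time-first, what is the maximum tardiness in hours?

SPT (increasing processing time): T8 T6 T1 T7 T3 T5 T2 T9 T4.
T8: 0→4, due 88, tardiness 0
T6: 4→9, due 85, tardiness 0
T1: 9→17, due 86, tardiness 0
T7: 17→29, due 58, tardiness 0
T3: 29→43, due 42, tardiness 1
T5: 43→58, due 49, tardiness 9
T2: 58→75, due 87, tardiness 0
T9: 75→94, due 68, tardiness 26
T4: 94→117, due 69, tardiness 48
Maximum = 48.

48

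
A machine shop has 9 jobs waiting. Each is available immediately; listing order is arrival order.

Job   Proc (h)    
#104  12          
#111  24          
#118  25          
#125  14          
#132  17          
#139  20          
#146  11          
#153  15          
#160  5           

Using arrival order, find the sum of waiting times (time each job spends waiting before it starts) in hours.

FIFO (arrival order): #104 #111 #118 #125 #132 #139 #146 #153 #160.
#104: waits 0, runs 0→12
#111: waits 12, runs 12→36
#118: waits 36, runs 36→61
#125: waits 61, runs 61→75
#132: waits 75, runs 75→92
#139: waits 92, runs 92→112
#146: waits 112, runs 112→123
#153: waits 123, runs 123→138
#160: waits 138, runs 138→143
Sum = 0+12+36+61+75+92+112+123+138 = 649.

649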